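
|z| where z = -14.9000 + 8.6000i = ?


|z| = sqrt((-14.9)^2 + 8.6^2) = sqrt(222.01 + 73.96) = sqrt(295.97) = 17.2038

|z| = 17.2038


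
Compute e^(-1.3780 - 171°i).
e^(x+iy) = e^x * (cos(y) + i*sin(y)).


e^-1.3780 = 0.2521
cos(-171°) = -0.9877
sin(-171°) = -0.1564
Real = 0.2521*(-0.9877) = -0.2490
Imag = 0.2521*(-0.1564) = -0.0394

-0.2490 - 0.0394i


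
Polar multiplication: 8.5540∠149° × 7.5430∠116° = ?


r = 8.5540 * 7.5430 = 64.5228
theta = 149° + 116° = 265° = 265° (mod 360)

64.5228 cis(265°)


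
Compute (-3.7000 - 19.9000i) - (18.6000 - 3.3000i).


Real: -3.7 - 18.6 = -22.3
Imag: -19.9 + 3.3 = -16.6

-22.3000 - 16.6000i


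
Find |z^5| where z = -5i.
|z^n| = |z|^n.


|z| = sqrt(0+25) = sqrt(25) = 5
|z^5| = |z|^5 = 5^5 = 3125

|z^5| = 3125


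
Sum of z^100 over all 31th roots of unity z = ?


The roots are w_k = w^k with w = e^(2*pi*i/31), and (w^k)^100 = (w^100)^k.
So S = 1 + u + u^2 + ... + u^(30) with u = w^100.
100 = 3*31 + 7, so 100 is not a multiple of 31: u = (w^31)^3 * w^7 = w^7 ≠ 1 (w is a primitive 31th root), while u^31 = (w^31)^100 = 1.
Geometric series: S = (1 - u^31)/(1 - u) = (1 - 1)/(1 - u) = 0

S = 0


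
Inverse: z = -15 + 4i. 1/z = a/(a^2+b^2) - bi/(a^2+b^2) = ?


|z|^2 = 225+16 = 241
1/z = (-15 - 4i)/241

1/z = -0.0622 - 0.0166i


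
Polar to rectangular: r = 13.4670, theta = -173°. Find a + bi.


a = 13.4670*cos(-173°) = 13.4670*(-0.992546) = -13.3666
b = 13.4670*sin(-173°) = 13.4670*(-0.12187) = -1.6412

-13.3666 - 1.6412i


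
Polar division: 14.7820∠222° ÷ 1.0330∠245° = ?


r = 14.7820 / 1.0330 = 14.3098
theta = 222° - 245° = -23° = 337° (mod 360)

14.3098 cis(337°)


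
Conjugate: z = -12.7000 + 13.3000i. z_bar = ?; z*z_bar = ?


z_bar = -12.7000 - 13.3000i
z*z_bar = (-12.7)^2 + 13.3^2 = 161.29 + 176.89 = 338.18

z_bar = -12.7000 - 13.3000i, z*z_bar = 338.18


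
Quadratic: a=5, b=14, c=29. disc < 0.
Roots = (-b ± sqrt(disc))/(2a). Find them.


disc = 14^2 - 4*5*29 = 196 - 580 = -384
sqrt(|disc|) = sqrt(384) = 19.5959
Real part = -14/(2*5) = -1.4000
Imag part = 19.5959/(2*5) = 1.9596

-1.4000 ± 1.9596i


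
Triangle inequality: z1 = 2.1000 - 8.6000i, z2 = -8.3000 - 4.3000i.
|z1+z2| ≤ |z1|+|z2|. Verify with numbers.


|z1| = sqrt(2.1^2 + (-8.6)^2) = sqrt(78.37) = 8.8527
|z2| = sqrt((-8.3)^2 + (-4.3)^2) = sqrt(87.38) = 9.3477
z1+z2 = -6.2000 - 12.9000i
|z1+z2| = sqrt(204.85) = 14.3126
|z1|+|z2| = 8.8527 + 9.3477 = 18.2004

|z1+z2| = 14.3126 ≤ |z1|+|z2| = 18.2004 (verified)


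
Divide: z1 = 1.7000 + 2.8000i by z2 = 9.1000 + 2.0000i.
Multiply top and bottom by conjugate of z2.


Conjugate of z2 = 9.1000 - 2.0000i
Numerator: (1.7000 + 2.8000i)(9.1000 - 2.0000i) = 21.0700 + 22.0800i
Denominator: 9.1^2 + 2^2 = 86.81
Result = (21.0700 + 22.0800i)/86.81

0.2427 + 0.2543i


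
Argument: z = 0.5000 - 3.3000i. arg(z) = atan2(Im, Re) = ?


Re = 0.5, Im = -3.3
arg = atan2(-3.3, 0.5) = -81.3844 degrees

arg(z) = -81.3844 degrees


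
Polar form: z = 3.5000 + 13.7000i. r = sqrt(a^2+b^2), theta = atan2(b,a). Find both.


r = sqrt(12.25+187.69) = sqrt(199.94) = 14.1400
theta = atan2(13.7, 3.5) = 75.6689 degrees

r = 14.1400, theta = 75.6689 degrees


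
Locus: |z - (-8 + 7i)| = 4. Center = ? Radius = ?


|z - z0| = r is a circle with center z0 and radius r.
Center = (-8, 7), radius = 4

Circle with center (-8, 7) and radius 4


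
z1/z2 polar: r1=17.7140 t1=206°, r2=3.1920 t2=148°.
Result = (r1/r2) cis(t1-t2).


r = 17.7140 / 3.1920 = 5.5495
theta = 206° - 148° = 58° = 58° (mod 360)

5.5495 cis(58°)


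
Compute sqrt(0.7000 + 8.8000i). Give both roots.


|z| = sqrt(0.49+77.44) = 8.8278
sqrt((|z|+a)/2) = sqrt((8.8278+0.7)/2) = sqrt(4.7639) = 2.1826
sqrt((|z|-a)/2) = sqrt((8.8278-0.7)/2) = sqrt(4.0639) = 2.0159

±(2.1826 + 2.0159i) i.e. 2.1826 + 2.0159i and -2.1826 - 2.0159i


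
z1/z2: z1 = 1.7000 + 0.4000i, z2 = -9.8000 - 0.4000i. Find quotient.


Conjugate of z2 = -9.8000 + 0.4000i
Numerator: (1.7000 + 0.4000i)(-9.8000 + 0.4000i) = -16.8200 - 3.2400i
Denominator: (-9.8)^2 + (-0.4)^2 = 96.2
Result = (-16.8200 - 3.2400i)/96.2

-0.1748 - 0.0337i


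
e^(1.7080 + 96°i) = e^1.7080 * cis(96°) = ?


e^1.7080 = 5.5179
cos(96°) = -0.10453
sin(96°) = 0.99452
Real = 5.5179*(-0.10453) = -0.5768
Imag = 5.5179*0.99452 = 5.4877

-0.5768 + 5.4877i


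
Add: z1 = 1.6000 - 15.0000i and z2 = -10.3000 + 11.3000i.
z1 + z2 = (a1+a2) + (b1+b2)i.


Real: 1.6 - 10.3 = -8.7
Imag: -15 + 11.3 = -3.7

-8.7000 - 3.7000i


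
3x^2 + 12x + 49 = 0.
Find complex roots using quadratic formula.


disc = 12^2 - 4*3*49 = 144 - 588 = -444
sqrt(|disc|) = sqrt(444) = 21.0713
Real part = -12/(2*3) = -2.0000
Imag part = 21.0713/(2*3) = 3.5119

-2.0000 ± 3.5119i


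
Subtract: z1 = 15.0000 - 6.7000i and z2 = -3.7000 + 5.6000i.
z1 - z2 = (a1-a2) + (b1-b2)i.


Real: 15 + 3.7 = 18.7
Imag: -6.7 - 5.6 = -12.3

18.7000 - 12.3000i


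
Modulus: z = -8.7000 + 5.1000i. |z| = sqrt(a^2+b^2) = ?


|z| = sqrt((-8.7)^2 + 5.1^2) = sqrt(75.69 + 26.01) = sqrt(101.7) = 10.0846

|z| = 10.0846


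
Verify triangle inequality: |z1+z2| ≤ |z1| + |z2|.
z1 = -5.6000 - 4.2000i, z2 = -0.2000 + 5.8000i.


|z1| = sqrt((-5.6)^2 + (-4.2)^2) = sqrt(49) = 7.0000
|z2| = sqrt((-0.2)^2 + 5.8^2) = sqrt(33.68) = 5.8034
z1+z2 = -5.8000 + 1.6000i
|z1+z2| = sqrt(36.2) = 6.0166
|z1|+|z2| = 7.0000 + 5.8034 = 12.8034

|z1+z2| = 6.0166 ≤ |z1|+|z2| = 12.8034 (verified)


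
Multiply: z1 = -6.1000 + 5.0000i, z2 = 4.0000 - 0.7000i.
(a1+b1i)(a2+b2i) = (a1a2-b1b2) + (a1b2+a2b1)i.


Real = -6.1*4 - 5*(-0.7) = -24.4 - (-3.5) = -20.9
Imag = -6.1*(-0.7) + 4*5 = 4.27 + 20 = 24.27

-20.9000 + 24.2700i


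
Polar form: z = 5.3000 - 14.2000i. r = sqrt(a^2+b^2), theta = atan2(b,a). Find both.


r = sqrt(28.09+201.64) = sqrt(229.73) = 15.1568
theta = atan2(-14.2, 5.3) = -69.5324 degrees

r = 15.1568, theta = -69.5324 degrees


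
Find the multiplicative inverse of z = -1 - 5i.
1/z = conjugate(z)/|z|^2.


|z|^2 = 1+25 = 26
1/z = (-1 + 5i)/26

1/z = -0.0385 + 0.1923i


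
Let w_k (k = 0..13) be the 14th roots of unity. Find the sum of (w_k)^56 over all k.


The roots are w_k = w^k with w = e^(2*pi*i/14), and (w^k)^56 = (w^56)^k.
So S = 1 + u + u^2 + ... + u^(13) with u = w^56.
56 = 4*14 + 0, so 56 is a multiple of 14 and u = (w^14)^4 = 1.
Every one of the 14 terms equals 1: S = 14

S = 14


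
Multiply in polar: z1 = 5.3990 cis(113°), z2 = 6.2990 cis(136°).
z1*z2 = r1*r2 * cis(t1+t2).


r = 5.3990 * 6.2990 = 34.0083
theta = 113° + 136° = 249° = 249° (mod 360)

34.0083 cis(249°)


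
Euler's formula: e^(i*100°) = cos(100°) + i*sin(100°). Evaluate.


cos(100°) = -0.1736
sin(100°) = 0.9848

e^(i*100°) = -0.1736 + 0.9848i


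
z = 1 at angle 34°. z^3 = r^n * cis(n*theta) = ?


r^3 = 1^3 = 1
n*theta = 3*34° = 102° = 102° (mod 360)
a = 1*cos(102°) = -0.2079
b = 1*sin(102°) = 0.9781

1 cis(102°) = -0.2079 + 0.9781i


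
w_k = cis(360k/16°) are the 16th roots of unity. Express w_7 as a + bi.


Angle = 360*7/16 = 157.5°
a = cos(157.5°) = -0.9239
b = sin(157.5°) = 0.3827

-0.9239 + 0.3827i


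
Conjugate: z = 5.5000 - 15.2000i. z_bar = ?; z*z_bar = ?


z_bar = 5.5000 + 15.2000i
z*z_bar = 5.5^2 + (-15.2)^2 = 30.25 + 231.04 = 261.29

z_bar = 5.5000 + 15.2000i, z*z_bar = 261.29


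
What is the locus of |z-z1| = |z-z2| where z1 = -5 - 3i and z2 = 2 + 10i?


Equal distances means the locus is the perpendicular bisector of z1 and z2.
Midpoint = ((-5+2)/2, (-3+10)/2) = (-1.5000, 3.5000)

Perpendicular bisector through (-1.5000, 3.5000)


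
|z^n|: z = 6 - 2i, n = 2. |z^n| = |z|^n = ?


|z| = sqrt(36+4) = sqrt(40) = 6.3246
|z^2| = |z|^2 = (sqrt(40))^2 = 40

|z^2| = 40


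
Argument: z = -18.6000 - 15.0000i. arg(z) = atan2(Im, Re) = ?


Re = -18.6, Im = -15
arg = atan2(-15, -18.6) = -141.1155 degrees

arg(z) = -141.1155 degrees


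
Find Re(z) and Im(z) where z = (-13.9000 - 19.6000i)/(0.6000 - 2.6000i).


Multiply by conjugate: (-13.9000 - 19.6000i)(0.6000 + 2.6000i) / (0.6^2 + (-2.6)^2)
Numerator real = -13.9*0.6 - (19.6)*(-2.6) = 42.62
Numerator imag = -19.6*0.6 - (-13.9)*(-2.6) = -47.9
Denominator = 7.12
Re(z) = 42.62/7.12 = 5.9860
Im(z) = -47.9/7.12 = -6.7275

Re(z) = 5.9860, Im(z) = -6.7275


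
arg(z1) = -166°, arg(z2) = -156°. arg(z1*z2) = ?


arg(z1*z2) = -166° - 156° = -322°
Normalized to (-180°, 180°]: 38°

38°


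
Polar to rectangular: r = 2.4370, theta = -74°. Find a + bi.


a = 2.4370*cos(-74°) = 2.4370*0.27564 = 0.6717
b = 2.4370*sin(-74°) = 2.4370*(-0.96126) = -2.3426

0.6717 - 2.3426i


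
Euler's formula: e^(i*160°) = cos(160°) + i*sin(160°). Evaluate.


cos(160°) = -0.9397
sin(160°) = 0.3420

e^(i*160°) = -0.9397 + 0.3420i


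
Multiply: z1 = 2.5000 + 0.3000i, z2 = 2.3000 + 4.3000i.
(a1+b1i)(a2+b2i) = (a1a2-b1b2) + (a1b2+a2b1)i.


Real = 2.5*2.3 - 0.3*4.3 = 5.75 - 1.29 = 4.46
Imag = 2.5*4.3 + 2.3*0.3 = 10.75 + 0.69 = 11.44

4.4600 + 11.4400i


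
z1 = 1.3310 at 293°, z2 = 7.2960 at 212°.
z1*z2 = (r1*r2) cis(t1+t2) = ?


r = 1.3310 * 7.2960 = 9.7110
theta = 293° + 212° = 505° = 145° (mod 360)

9.7110 cis(145°)


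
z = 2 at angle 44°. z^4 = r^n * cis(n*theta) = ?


r^4 = 2^4 = 16
n*theta = 4*44° = 176° = 176° (mod 360)
a = 16*cos(176°) = -15.9610
b = 16*sin(176°) = 1.1161

16 cis(176°) = -15.9610 + 1.1161i


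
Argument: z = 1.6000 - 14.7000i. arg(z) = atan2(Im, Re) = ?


Re = 1.6, Im = -14.7
arg = atan2(-14.7, 1.6) = -83.7882 degrees

arg(z) = -83.7882 degrees


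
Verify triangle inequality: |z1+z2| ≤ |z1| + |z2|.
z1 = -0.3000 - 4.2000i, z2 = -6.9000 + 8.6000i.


|z1| = sqrt((-0.3)^2 + (-4.2)^2) = sqrt(17.73) = 4.2107
|z2| = sqrt((-6.9)^2 + 8.6^2) = sqrt(121.57) = 11.0259
z1+z2 = -7.2000 + 4.4000i
|z1+z2| = sqrt(71.2) = 8.4380
|z1|+|z2| = 4.2107 + 11.0259 = 15.2366

|z1+z2| = 8.4380 ≤ |z1|+|z2| = 15.2366 (verified)


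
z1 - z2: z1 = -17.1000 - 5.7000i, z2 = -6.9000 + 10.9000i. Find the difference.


Real: -17.1 + 6.9 = -10.2
Imag: -5.7 - 10.9 = -16.6

-10.2000 - 16.6000i


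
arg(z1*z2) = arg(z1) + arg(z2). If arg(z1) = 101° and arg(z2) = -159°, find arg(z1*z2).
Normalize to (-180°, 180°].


arg(z1*z2) = 101° - 159° = -58°
Normalized to (-180°, 180°]: -58°

-58°


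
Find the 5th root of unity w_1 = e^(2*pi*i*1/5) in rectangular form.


Angle = 360*1/5 = 72°
a = cos(72°) = 0.3090
b = sin(72°) = 0.9511

0.3090 + 0.9511i


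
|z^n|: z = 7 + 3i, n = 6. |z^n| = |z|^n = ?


|z| = sqrt(49+9) = sqrt(58) = 7.6158
|z^6| = |z|^6 = (sqrt(58))^6 = 58^3 = 195112

|z^6| = 195112


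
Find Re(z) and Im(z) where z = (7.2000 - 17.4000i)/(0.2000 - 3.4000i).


Multiply by conjugate: (7.2000 - 17.4000i)(0.2000 + 3.4000i) / (0.2^2 + (-3.4)^2)
Numerator real = 7.2*0.2 - (17.4)*(-3.4) = 60.6
Numerator imag = -17.4*0.2 - 7.2*(-3.4) = 21
Denominator = 11.6
Re(z) = 60.6/11.6 = 5.2241
Im(z) = 21/11.6 = 1.8103

Re(z) = 5.2241, Im(z) = 1.8103


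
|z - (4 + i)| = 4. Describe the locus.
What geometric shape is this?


|z - z0| = r is a circle with center z0 and radius r.
Center = (4, 1), radius = 4

Circle with center (4, 1) and radius 4


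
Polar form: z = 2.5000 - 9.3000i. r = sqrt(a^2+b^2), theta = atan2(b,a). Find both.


r = sqrt(6.25+86.49) = sqrt(92.74) = 9.6302
theta = atan2(-9.3, 2.5) = -74.9536 degrees

r = 9.6302, theta = -74.9536 degrees


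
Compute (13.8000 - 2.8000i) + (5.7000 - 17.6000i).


Real: 13.8 + 5.7 = 19.5
Imag: -2.8 - 17.6 = -20.4

19.5000 - 20.4000i


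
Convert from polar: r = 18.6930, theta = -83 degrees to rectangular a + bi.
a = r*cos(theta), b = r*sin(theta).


a = 18.6930*cos(-83°) = 18.6930*0.12187 = 2.2781
b = 18.6930*sin(-83°) = 18.6930*(-0.99255) = -18.5537

2.2781 - 18.5537i


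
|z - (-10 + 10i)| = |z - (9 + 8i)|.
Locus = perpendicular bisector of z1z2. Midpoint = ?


Equal distances means the locus is the perpendicular bisector of z1 and z2.
Midpoint = ((-10+9)/2, (10+8)/2) = (-0.5000, 9.0000)

Perpendicular bisector through (-0.5000, 9.0000)


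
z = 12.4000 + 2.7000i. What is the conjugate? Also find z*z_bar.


z_bar = 12.4000 - 2.7000i
z*z_bar = 12.4^2 + 2.7^2 = 153.76 + 7.29 = 161.05

z_bar = 12.4000 - 2.7000i, z*z_bar = 161.05


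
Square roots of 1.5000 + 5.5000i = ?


|z| = sqrt(2.25+30.25) = 5.7009
sqrt((|z|+a)/2) = sqrt((5.7009+1.5)/2) = sqrt(3.6004) = 1.8975
sqrt((|z|-a)/2) = sqrt((5.7009-1.5)/2) = sqrt(2.1004) = 1.4493

±(1.8975 + 1.4493i) i.e. 1.8975 + 1.4493i and -1.8975 - 1.4493i


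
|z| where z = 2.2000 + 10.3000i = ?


|z| = sqrt(2.2^2 + 10.3^2) = sqrt(4.84 + 106.09) = sqrt(110.93) = 10.5323

|z| = 10.5323


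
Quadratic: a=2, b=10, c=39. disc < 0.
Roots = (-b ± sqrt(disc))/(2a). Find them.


disc = 10^2 - 4*2*39 = 100 - 312 = -212
sqrt(|disc|) = sqrt(212) = 14.5602
Real part = -10/(2*2) = -2.5000
Imag part = 14.5602/(2*2) = 3.6401

-2.5000 ± 3.6401i


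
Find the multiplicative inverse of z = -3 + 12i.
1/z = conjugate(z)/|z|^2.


|z|^2 = 9+144 = 153
1/z = (-3 - 12i)/153

1/z = -0.0196 - 0.0784i


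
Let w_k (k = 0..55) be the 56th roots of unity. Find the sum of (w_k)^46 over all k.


The roots are w_k = w^k with w = e^(2*pi*i/56), and (w^k)^46 = (w^46)^k.
So S = 1 + u + u^2 + ... + u^(55) with u = w^46.
46 = 0*56 + 46, so 46 is not a multiple of 56: u = w^46 ≠ 1 (w is a primitive 56th root), while u^56 = (w^56)^46 = 1.
Geometric series: S = (1 - u^56)/(1 - u) = (1 - 1)/(1 - u) = 0

S = 0


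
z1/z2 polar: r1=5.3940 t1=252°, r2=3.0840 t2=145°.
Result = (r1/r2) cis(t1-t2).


r = 5.3940 / 3.0840 = 1.7490
theta = 252° - 145° = 107° = 107° (mod 360)

1.7490 cis(107°)


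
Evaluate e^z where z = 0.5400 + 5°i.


e^0.5400 = 1.7160
cos(5°) = 0.9962
sin(5°) = 0.0872
Real = 1.7160*0.9962 = 1.7095
Imag = 1.7160*0.0872 = 0.1496

1.7095 + 0.1496i


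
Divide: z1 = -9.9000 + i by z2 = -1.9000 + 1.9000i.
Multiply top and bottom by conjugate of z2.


Conjugate of z2 = -1.9000 - 1.9000i
Numerator: (-9.9000 + i)(-1.9000 - 1.9000i) = 20.7100 + 16.9100i
Denominator: (-1.9)^2 + 1.9^2 = 7.22
Result = (20.7100 + 16.9100i)/7.22

2.8684 + 2.3421i


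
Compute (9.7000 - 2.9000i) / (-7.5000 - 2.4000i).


Conjugate of z2 = -7.5000 + 2.4000i
Numerator: (9.7000 - 2.9000i)(-7.5000 + 2.4000i) = -65.7900 + 45.0300i
Denominator: (-7.5)^2 + (-2.4)^2 = 62.01
Result = (-65.7900 + 45.0300i)/62.01

-1.0610 + 0.7262i


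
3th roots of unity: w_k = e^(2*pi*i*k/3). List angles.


The 3th roots of unity are cis(360k/3°) for k=0..2
Angle step = 360/3 = 120°
Primitive root: cis(120°)
Primitive root = -0.5000 + 0.8660i

3 roots at angles: 0°, 120°, 240°


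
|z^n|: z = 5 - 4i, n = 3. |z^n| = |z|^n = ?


|z| = sqrt(25+16) = sqrt(41) = 6.4031
|z^3| = |z|^3 = (sqrt(41))^3 = 41*sqrt(41)

|z^3| = 41*sqrt(41) ≈ 262.5281


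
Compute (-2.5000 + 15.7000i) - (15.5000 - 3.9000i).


Real: -2.5 - 15.5 = -18
Imag: 15.7 + 3.9 = 19.6

-18.0000 + 19.6000i


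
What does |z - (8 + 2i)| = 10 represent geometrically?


|z - z0| = r is a circle with center z0 and radius r.
Center = (8, 2), radius = 10

Circle with center (8, 2) and radius 10


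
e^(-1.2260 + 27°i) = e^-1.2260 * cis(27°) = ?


e^-1.2260 = 0.2935
cos(27°) = 0.891
sin(27°) = 0.454
Real = 0.2935*0.891 = 0.2615
Imag = 0.2935*0.454 = 0.1332

0.2615 + 0.1332i


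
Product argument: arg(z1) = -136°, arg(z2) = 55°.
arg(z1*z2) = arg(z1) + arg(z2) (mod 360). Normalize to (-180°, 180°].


arg(z1*z2) = -136° + 55° = -81°
Normalized to (-180°, 180°]: -81°

-81°


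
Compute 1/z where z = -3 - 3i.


|z|^2 = 9+9 = 18
1/z = (-3 + 3i)/18

1/z = -0.1667 + 0.1667i


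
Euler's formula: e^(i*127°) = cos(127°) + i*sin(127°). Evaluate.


cos(127°) = -0.6018
sin(127°) = 0.7986

e^(i*127°) = -0.6018 + 0.7986i


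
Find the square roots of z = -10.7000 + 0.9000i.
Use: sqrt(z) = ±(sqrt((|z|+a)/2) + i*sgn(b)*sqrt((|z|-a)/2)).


|z| = sqrt(114.49+0.81) = 10.7378
sqrt((|z|+a)/2) = sqrt((10.7378+(-10.7))/2) = sqrt(0.0189) = 0.1374
sqrt((|z|-a)/2) = sqrt((10.7378-(-10.7))/2) = sqrt(10.7189) = 3.2740

±(0.1374 + 3.2740i) i.e. 0.1374 + 3.2740i and -0.1374 - 3.2740i


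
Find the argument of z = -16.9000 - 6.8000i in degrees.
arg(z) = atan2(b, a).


Re = -16.9, Im = -6.8
arg = atan2(-6.8, -16.9) = -158.0818 degrees

arg(z) = -158.0818 degrees


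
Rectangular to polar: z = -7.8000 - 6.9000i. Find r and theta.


r = sqrt(60.84+47.61) = sqrt(108.45) = 10.4139
theta = atan2(-6.9, -7.8) = -138.5035 degrees

r = 10.4139, theta = -138.5035 degrees


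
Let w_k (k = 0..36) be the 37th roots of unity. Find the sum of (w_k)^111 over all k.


The roots are w_k = w^k with w = e^(2*pi*i/37), and (w^k)^111 = (w^111)^k.
So S = 1 + u + u^2 + ... + u^(36) with u = w^111.
111 = 3*37 + 0, so 111 is a multiple of 37 and u = (w^37)^3 = 1.
Every one of the 37 terms equals 1: S = 37

S = 37


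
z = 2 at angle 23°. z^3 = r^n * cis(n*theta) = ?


r^3 = 2^3 = 8
n*theta = 3*23° = 69° = 69° (mod 360)
a = 8*cos(69°) = 2.8669
b = 8*sin(69°) = 7.4686

8 cis(69°) = 2.8669 + 7.4686i


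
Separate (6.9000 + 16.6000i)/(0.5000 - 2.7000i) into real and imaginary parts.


Multiply by conjugate: (6.9000 + 16.6000i)(0.5000 + 2.7000i) / (0.5^2 + (-2.7)^2)
Numerator real = 6.9*0.5 + 16.6*(-2.7) = -41.37
Numerator imag = 16.6*0.5 - 6.9*(-2.7) = 26.93
Denominator = 7.54
Re(z) = -41.37/7.54 = -5.4867
Im(z) = 26.93/7.54 = 3.5716

Re(z) = -5.4867, Im(z) = 3.5716


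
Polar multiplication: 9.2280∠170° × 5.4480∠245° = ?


r = 9.2280 * 5.4480 = 50.2741
theta = 170° + 245° = 415° = 55° (mod 360)

50.2741 cis(55°)


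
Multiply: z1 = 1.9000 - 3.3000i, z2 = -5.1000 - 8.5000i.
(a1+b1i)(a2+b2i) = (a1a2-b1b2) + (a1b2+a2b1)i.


Real = 1.9*(-5.1) - (-3.3)*(-8.5) = -9.69 - 28.05 = -37.74
Imag = 1.9*(-8.5) - (5.1)*(-3.3) = -16.15 + 16.83 = 0.68

-37.7400 + 0.6800i


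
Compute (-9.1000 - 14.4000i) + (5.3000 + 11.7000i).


Real: -9.1 + 5.3 = -3.8
Imag: -14.4 + 11.7 = -2.7

-3.8000 - 2.7000i


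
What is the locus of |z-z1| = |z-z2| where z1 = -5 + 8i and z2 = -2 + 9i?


Equal distances means the locus is the perpendicular bisector of z1 and z2.
Midpoint = ((-5+(-2))/2, (8+9)/2) = (-3.5000, 8.5000)

Perpendicular bisector through (-3.5000, 8.5000)


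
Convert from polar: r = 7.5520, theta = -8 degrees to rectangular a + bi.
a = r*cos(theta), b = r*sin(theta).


a = 7.5520*cos(-8°) = 7.5520*0.99027 = 7.4785
b = 7.5520*sin(-8°) = 7.5520*(-0.13917) = -1.0510

7.4785 - 1.0510i


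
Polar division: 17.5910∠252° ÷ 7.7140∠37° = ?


r = 17.5910 / 7.7140 = 2.2804
theta = 252° - 37° = 215° = 215° (mod 360)

2.2804 cis(215°)


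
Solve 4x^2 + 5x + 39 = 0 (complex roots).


disc = 5^2 - 4*4*39 = 25 - 624 = -599
sqrt(|disc|) = sqrt(599) = 24.4745
Real part = -5/(2*4) = -0.6250
Imag part = 24.4745/(2*4) = 3.0593

-0.6250 ± 3.0593i


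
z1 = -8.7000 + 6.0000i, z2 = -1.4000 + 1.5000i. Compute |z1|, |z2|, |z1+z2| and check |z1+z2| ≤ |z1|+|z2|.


|z1| = sqrt((-8.7)^2 + 6^2) = sqrt(111.69) = 10.5683
|z2| = sqrt((-1.4)^2 + 1.5^2) = sqrt(4.21) = 2.0518
z1+z2 = -10.1000 + 7.5000i
|z1+z2| = sqrt(158.26) = 12.5801
|z1|+|z2| = 10.5683 + 2.0518 = 12.6201

|z1+z2| = 12.5801 ≤ |z1|+|z2| = 12.6201 (verified)


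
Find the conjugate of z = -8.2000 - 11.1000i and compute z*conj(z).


z_bar = -8.2000 + 11.1000i
z*z_bar = (-8.2)^2 + (-11.1)^2 = 67.24 + 123.21 = 190.45

z_bar = -8.2000 + 11.1000i, z*z_bar = 190.45


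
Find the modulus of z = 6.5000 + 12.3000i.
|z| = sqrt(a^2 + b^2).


|z| = sqrt(6.5^2 + 12.3^2) = sqrt(42.25 + 151.29) = sqrt(193.54) = 13.9119

|z| = 13.9119


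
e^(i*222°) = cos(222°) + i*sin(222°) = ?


cos(222°) = -0.7431
sin(222°) = -0.6691

e^(i*222°) = -0.7431 - 0.6691i


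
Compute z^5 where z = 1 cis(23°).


r^5 = 1^5 = 1
n*theta = 5*23° = 115° = 115° (mod 360)
a = 1*cos(115°) = -0.4226
b = 1*sin(115°) = 0.9063

1 cis(115°) = -0.4226 + 0.9063i


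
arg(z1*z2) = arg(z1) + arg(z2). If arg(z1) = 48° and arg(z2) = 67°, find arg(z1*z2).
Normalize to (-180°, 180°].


arg(z1*z2) = 48° + 67° = 115°
Normalized to (-180°, 180°]: 115°

115°


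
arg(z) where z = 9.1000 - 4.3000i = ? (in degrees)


Re = 9.1, Im = -4.3
arg = atan2(-4.3, 9.1) = -25.2920 degrees

arg(z) = -25.2920 degrees


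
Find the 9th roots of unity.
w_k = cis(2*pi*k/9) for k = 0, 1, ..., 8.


The 9th roots of unity are cis(360k/9°) for k=0..8
Angle step = 360/9 = 40°
Primitive root: cis(40°)
Primitive root = 0.7660 + 0.6428i

9 roots at angles: 0°, 40°, 80°, 120°, 160°, 200°, 240°, 280°, 320°


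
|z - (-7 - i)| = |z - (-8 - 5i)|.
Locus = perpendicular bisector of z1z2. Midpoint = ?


Equal distances means the locus is the perpendicular bisector of z1 and z2.
Midpoint = ((-7+(-8))/2, (-1+(-5))/2) = (-7.5000, -3.0000)

Perpendicular bisector through (-7.5000, -3.0000)


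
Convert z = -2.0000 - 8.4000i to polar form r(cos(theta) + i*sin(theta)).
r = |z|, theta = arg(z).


r = sqrt(4+70.56) = sqrt(74.56) = 8.6348
theta = atan2(-8.4, -2) = -103.3925 degrees

r = 8.6348, theta = -103.3925 degrees


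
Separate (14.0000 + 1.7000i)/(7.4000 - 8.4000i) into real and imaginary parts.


Multiply by conjugate: (14.0000 + 1.7000i)(7.4000 + 8.4000i) / (7.4^2 + (-8.4)^2)
Numerator real = 14*7.4 + 1.7*(-8.4) = 89.32
Numerator imag = 1.7*7.4 - 14*(-8.4) = 130.18
Denominator = 125.32
Re(z) = 89.32/125.32 = 0.7127
Im(z) = 130.18/125.32 = 1.0388

Re(z) = 0.7127, Im(z) = 1.0388


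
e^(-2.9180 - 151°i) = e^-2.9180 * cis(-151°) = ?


e^-2.9180 = 0.05404
cos(-151°) = -0.8746
sin(-151°) = -0.4848
Real = 0.05404*(-0.8746) = -0.0473
Imag = 0.05404*(-0.4848) = -0.0262

-0.0473 - 0.0262i


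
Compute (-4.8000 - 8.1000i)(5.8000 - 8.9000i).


Real = -4.8*5.8 - (-8.1)*(-8.9) = -27.84 - 72.09 = -99.93
Imag = -4.8*(-8.9) + 5.8*(-8.1) = 42.72 - (46.98) = -4.26

-99.9300 - 4.2600i


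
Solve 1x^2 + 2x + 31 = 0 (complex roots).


disc = 2^2 - 4*1*31 = 4 - 124 = -120
sqrt(|disc|) = sqrt(120) = 10.9545
Real part = -2/(2*1) = -1.0000
Imag part = 10.9545/(2*1) = 5.4772

-1.0000 ± 5.4772i


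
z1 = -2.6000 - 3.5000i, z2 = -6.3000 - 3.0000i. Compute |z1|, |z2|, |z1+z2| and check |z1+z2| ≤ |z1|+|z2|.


|z1| = sqrt((-2.6)^2 + (-3.5)^2) = sqrt(19.01) = 4.3600
|z2| = sqrt((-6.3)^2 + (-3)^2) = sqrt(48.69) = 6.9778
z1+z2 = -8.9000 - 6.5000i
|z1+z2| = sqrt(121.46) = 11.0209
|z1|+|z2| = 4.3600 + 6.9778 = 11.3378

|z1+z2| = 11.0209 ≤ |z1|+|z2| = 11.3378 (verified)


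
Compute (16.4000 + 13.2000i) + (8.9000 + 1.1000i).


Real: 16.4 + 8.9 = 25.3
Imag: 13.2 + 1.1 = 14.3

25.3000 + 14.3000i


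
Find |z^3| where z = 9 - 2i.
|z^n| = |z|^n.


|z| = sqrt(81+4) = sqrt(85) = 9.2195
|z^3| = |z|^3 = (sqrt(85))^3 = 85*sqrt(85)

|z^3| = 85*sqrt(85) ≈ 783.6613


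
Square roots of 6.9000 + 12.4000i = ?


|z| = sqrt(47.61+153.76) = 14.1905
sqrt((|z|+a)/2) = sqrt((14.1905+6.9)/2) = sqrt(10.5452) = 3.2473
sqrt((|z|-a)/2) = sqrt((14.1905-6.9)/2) = sqrt(3.6452) = 1.9093

±(3.2473 + 1.9093i) i.e. 3.2473 + 1.9093i and -3.2473 - 1.9093i


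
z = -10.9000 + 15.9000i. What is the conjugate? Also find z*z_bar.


z_bar = -10.9000 - 15.9000i
z*z_bar = (-10.9)^2 + 15.9^2 = 118.81 + 252.81 = 371.62

z_bar = -10.9000 - 15.9000i, z*z_bar = 371.62


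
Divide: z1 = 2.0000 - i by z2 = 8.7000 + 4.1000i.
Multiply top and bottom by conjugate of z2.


Conjugate of z2 = 8.7000 - 4.1000i
Numerator: (2.0000 - i)(8.7000 - 4.1000i) = 13.3000 - 16.9000i
Denominator: 8.7^2 + 4.1^2 = 92.5
Result = (13.3000 - 16.9000i)/92.5

0.1438 - 0.1827i


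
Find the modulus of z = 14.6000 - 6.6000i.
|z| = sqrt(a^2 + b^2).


|z| = sqrt(14.6^2 + (-6.6)^2) = sqrt(213.16 + 43.56) = sqrt(256.72) = 16.0225

|z| = 16.0225


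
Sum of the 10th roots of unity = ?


The sum of all 10th roots of unity is 0.
Geometric series: (1 - w^10)/(1 - w) = (1-1)/(1-w) = 0 since w^10 = 1, w ≠ 1.
Alternatively: coefficient of z^9 in z^10 - 1 is 0.

0


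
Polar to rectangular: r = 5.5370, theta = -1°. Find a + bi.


a = 5.5370*cos(-1°) = 5.5370*0.99985 = 5.5362
b = 5.5370*sin(-1°) = 5.5370*(-0.01745) = -0.0966

5.5362 - 0.0966i


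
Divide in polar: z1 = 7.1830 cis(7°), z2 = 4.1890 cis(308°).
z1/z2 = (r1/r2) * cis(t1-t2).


r = 7.1830 / 4.1890 = 1.7147
theta = 7° - 308° = -301° = 59° (mod 360)

1.7147 cis(59°)


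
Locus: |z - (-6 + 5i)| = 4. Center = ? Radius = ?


|z - z0| = r is a circle with center z0 and radius r.
Center = (-6, 5), radius = 4

Circle with center (-6, 5) and radius 4


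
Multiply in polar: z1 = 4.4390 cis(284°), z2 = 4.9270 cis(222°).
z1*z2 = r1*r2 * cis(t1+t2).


r = 4.4390 * 4.9270 = 21.8710
theta = 284° + 222° = 506° = 146° (mod 360)

21.8710 cis(146°)


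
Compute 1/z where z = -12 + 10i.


|z|^2 = 144+100 = 244
1/z = (-12 - 10i)/244

1/z = -0.0492 - 0.0410i


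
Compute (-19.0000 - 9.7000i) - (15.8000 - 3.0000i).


Real: -19 - 15.8 = -34.8
Imag: -9.7 + 3 = -6.7

-34.8000 - 6.7000i


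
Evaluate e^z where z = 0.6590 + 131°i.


e^0.6590 = 1.93286
cos(131°) = -0.6561
sin(131°) = 0.7547
Real = 1.93286*(-0.6561) = -1.2681
Imag = 1.93286*0.7547 = 1.4587

-1.2681 + 1.4587i


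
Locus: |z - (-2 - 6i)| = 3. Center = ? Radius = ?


|z - z0| = r is a circle with center z0 and radius r.
Center = (-2, -6), radius = 3

Circle with center (-2, -6) and radius 3


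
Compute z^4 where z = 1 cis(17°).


r^4 = 1^4 = 1
n*theta = 4*17° = 68° = 68° (mod 360)
a = 1*cos(68°) = 0.3746
b = 1*sin(68°) = 0.9272

1 cis(68°) = 0.3746 + 0.9272i


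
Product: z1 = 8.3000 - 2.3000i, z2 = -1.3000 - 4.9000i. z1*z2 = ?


Real = 8.3*(-1.3) - (-2.3)*(-4.9) = -10.79 - 11.27 = -22.06
Imag = 8.3*(-4.9) - (1.3)*(-2.3) = -40.67 + 2.99 = -37.68

-22.0600 - 37.6800i


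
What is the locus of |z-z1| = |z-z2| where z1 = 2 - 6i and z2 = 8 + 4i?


Equal distances means the locus is the perpendicular bisector of z1 and z2.
Midpoint = ((2+8)/2, (-6+4)/2) = (5.0000, -1.0000)

Perpendicular bisector through (5.0000, -1.0000)


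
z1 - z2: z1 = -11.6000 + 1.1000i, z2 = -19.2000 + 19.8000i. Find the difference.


Real: -11.6 + 19.2 = 7.6
Imag: 1.1 - 19.8 = -18.7

7.6000 - 18.7000i


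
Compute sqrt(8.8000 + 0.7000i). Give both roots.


|z| = sqrt(77.44+0.49) = 8.8278
sqrt((|z|+a)/2) = sqrt((8.8278+8.8)/2) = sqrt(8.8139) = 2.9688
sqrt((|z|-a)/2) = sqrt((8.8278-8.8)/2) = sqrt(0.0139) = 0.1179

±(2.9688 + 0.1179i) i.e. 2.9688 + 0.1179i and -2.9688 - 0.1179i


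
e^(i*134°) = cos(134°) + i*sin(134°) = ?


cos(134°) = -0.6947
sin(134°) = 0.7193

e^(i*134°) = -0.6947 + 0.7193i


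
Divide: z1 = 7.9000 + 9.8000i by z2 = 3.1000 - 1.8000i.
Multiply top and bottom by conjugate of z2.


Conjugate of z2 = 3.1000 + 1.8000i
Numerator: (7.9000 + 9.8000i)(3.1000 + 1.8000i) = 6.8500 + 44.6000i
Denominator: 3.1^2 + (-1.8)^2 = 12.85
Result = (6.8500 + 44.6000i)/12.85

0.5331 + 3.4708i


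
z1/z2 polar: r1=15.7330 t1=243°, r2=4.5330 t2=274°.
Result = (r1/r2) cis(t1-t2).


r = 15.7330 / 4.5330 = 3.4708
theta = 243° - 274° = -31° = 329° (mod 360)

3.4708 cis(329°)


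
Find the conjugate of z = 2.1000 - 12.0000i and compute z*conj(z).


z_bar = 2.1000 + 12.0000i
z*z_bar = 2.1^2 + (-12)^2 = 4.41 + 144 = 148.41

z_bar = 2.1000 + 12.0000i, z*z_bar = 148.41


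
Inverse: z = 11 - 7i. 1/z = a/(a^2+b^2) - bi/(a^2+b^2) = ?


|z|^2 = 121+49 = 170
1/z = (11 + 7i)/170

1/z = 0.0647 + 0.0412i


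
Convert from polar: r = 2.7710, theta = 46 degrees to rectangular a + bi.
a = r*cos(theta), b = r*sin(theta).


a = 2.7710*cos(46°) = 2.7710*0.69466 = 1.9249
b = 2.7710*sin(46°) = 2.7710*0.71934 = 1.9933

1.9249 + 1.9933i


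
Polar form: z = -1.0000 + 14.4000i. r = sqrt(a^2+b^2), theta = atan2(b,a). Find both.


r = sqrt(1+207.36) = sqrt(208.36) = 14.4347
theta = atan2(14.4, -1) = 93.9725 degrees

r = 14.4347, theta = 93.9725 degrees


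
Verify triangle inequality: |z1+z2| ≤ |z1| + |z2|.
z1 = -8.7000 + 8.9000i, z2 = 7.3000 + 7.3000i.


|z1| = sqrt((-8.7)^2 + 8.9^2) = sqrt(154.9) = 12.4459
|z2| = sqrt(7.3^2 + 7.3^2) = sqrt(106.58) = 10.3238
z1+z2 = -1.4000 + 16.2000i
|z1+z2| = sqrt(264.4) = 16.2604
|z1|+|z2| = 12.4459 + 10.3238 = 22.7697

|z1+z2| = 16.2604 ≤ |z1|+|z2| = 22.7697 (verified)


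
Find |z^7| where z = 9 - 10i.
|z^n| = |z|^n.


|z| = sqrt(81+100) = sqrt(181) = 13.4536
|z^7| = |z|^7 = (sqrt(181))^7 = 181^3 * sqrt(181) = 5929741*sqrt(181)

|z^7| = 5929741*sqrt(181) ≈ 79776506.1105


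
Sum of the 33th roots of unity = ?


The sum of all 33th roots of unity is 0.
Geometric series: (1 - w^33)/(1 - w) = (1-1)/(1-w) = 0 since w^33 = 1, w ≠ 1.
Alternatively: coefficient of z^32 in z^33 - 1 is 0.

0


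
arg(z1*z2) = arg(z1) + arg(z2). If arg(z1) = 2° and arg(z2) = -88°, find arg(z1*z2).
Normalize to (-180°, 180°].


arg(z1*z2) = 2° - 88° = -86°
Normalized to (-180°, 180°]: -86°

-86°


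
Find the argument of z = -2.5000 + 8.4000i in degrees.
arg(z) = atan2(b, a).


Re = -2.5, Im = 8.4
arg = atan2(8.4, -2.5) = 106.5740 degrees

arg(z) = 106.5740 degrees


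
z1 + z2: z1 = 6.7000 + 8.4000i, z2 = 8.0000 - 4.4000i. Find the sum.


Real: 6.7 + 8 = 14.7
Imag: 8.4 - 4.4 = 4

14.7000 + 4.0000i


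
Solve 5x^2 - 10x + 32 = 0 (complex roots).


disc = (-10)^2 - 4*5*32 = 100 - 640 = -540
sqrt(|disc|) = sqrt(540) = 23.2379
Real part = 10/(2*5) = 1.0000
Imag part = 23.2379/(2*5) = 2.3238

1.0000 ± 2.3238i


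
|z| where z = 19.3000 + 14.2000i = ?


|z| = sqrt(19.3^2 + 14.2^2) = sqrt(372.49 + 201.64) = sqrt(574.13) = 23.9610

|z| = 23.9610


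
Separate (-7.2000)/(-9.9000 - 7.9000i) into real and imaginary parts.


Multiply by conjugate: (-7.2000)(-9.9000 + 7.9000i) / ((-9.9)^2 + (-7.9)^2)
Numerator real = -7.2*(-9.9) + 0*(-7.9) = 71.28
Numerator imag = 0*(-9.9) - (-7.2)*(-7.9) = -56.88
Denominator = 160.42
Re(z) = 71.28/160.42 = 0.4443
Im(z) = -56.88/160.42 = -0.3546

Re(z) = 0.4443, Im(z) = -0.3546


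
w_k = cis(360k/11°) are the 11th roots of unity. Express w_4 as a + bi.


Angle = 360*4/11 = 130.9091°
a = cos(130.9091°) = -0.6549
b = sin(130.9091°) = 0.7557

-0.6549 + 0.7557i


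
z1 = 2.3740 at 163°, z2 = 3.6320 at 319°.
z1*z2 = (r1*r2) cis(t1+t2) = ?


r = 2.3740 * 3.6320 = 8.6224
theta = 163° + 319° = 482° = 122° (mod 360)

8.6224 cis(122°)


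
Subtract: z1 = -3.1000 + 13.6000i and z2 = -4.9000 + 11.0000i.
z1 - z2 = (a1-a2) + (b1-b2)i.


Real: -3.1 + 4.9 = 1.8
Imag: 13.6 - 11 = 2.6

1.8000 + 2.6000i


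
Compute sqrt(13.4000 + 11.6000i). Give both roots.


|z| = sqrt(179.56+134.56) = 17.7234
sqrt((|z|+a)/2) = sqrt((17.7234+13.4)/2) = sqrt(15.5617) = 3.9448
sqrt((|z|-a)/2) = sqrt((17.7234-13.4)/2) = sqrt(2.1617) = 1.4703

±(3.9448 + 1.4703i) i.e. 3.9448 + 1.4703i and -3.9448 - 1.4703i


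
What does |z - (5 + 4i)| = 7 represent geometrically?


|z - z0| = r is a circle with center z0 and radius r.
Center = (5, 4), radius = 7

Circle with center (5, 4) and radius 7


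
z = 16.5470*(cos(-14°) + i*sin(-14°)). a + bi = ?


a = 16.5470*cos(-14°) = 16.5470*0.970296 = 16.0555
b = 16.5470*sin(-14°) = 16.5470*(-0.24192) = -4.0031

16.0555 - 4.0031i


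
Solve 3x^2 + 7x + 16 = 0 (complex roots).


disc = 7^2 - 4*3*16 = 49 - 192 = -143
sqrt(|disc|) = sqrt(143) = 11.9583
Real part = -7/(2*3) = -1.1667
Imag part = 11.9583/(2*3) = 1.9930

-1.1667 ± 1.9930i


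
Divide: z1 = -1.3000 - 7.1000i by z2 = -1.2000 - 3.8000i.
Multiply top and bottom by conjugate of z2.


Conjugate of z2 = -1.2000 + 3.8000i
Numerator: (-1.3000 - 7.1000i)(-1.2000 + 3.8000i) = 28.5400 + 3.5800i
Denominator: (-1.2)^2 + (-3.8)^2 = 15.88
Result = (28.5400 + 3.5800i)/15.88

1.7972 + 0.2254i


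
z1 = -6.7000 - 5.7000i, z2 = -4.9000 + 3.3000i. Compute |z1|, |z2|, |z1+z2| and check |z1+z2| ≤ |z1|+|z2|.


|z1| = sqrt((-6.7)^2 + (-5.7)^2) = sqrt(77.38) = 8.7966
|z2| = sqrt((-4.9)^2 + 3.3^2) = sqrt(34.9) = 5.9076
z1+z2 = -11.6000 - 2.4000i
|z1+z2| = sqrt(140.32) = 11.8457
|z1|+|z2| = 8.7966 + 5.9076 = 14.7042

|z1+z2| = 11.8457 ≤ |z1|+|z2| = 14.7042 (verified)


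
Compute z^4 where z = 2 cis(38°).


r^4 = 2^4 = 16
n*theta = 4*38° = 152° = 152° (mod 360)
a = 16*cos(152°) = -14.1272
b = 16*sin(152°) = 7.5115

16 cis(152°) = -14.1272 + 7.5115i


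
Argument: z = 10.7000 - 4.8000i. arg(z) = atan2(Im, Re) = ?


Re = 10.7, Im = -4.8
arg = atan2(-4.8, 10.7) = -24.1609 degrees

arg(z) = -24.1609 degrees


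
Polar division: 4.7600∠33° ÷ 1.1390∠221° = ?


r = 4.7600 / 1.1390 = 4.1791
theta = 33° - 221° = -188° = 172° (mod 360)

4.1791 cis(172°)


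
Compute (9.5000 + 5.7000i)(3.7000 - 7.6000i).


Real = 9.5*3.7 - 5.7*(-7.6) = 35.15 - (-43.32) = 78.47
Imag = 9.5*(-7.6) + 3.7*5.7 = -72.2 + 21.09 = -51.11

78.4700 - 51.1100i


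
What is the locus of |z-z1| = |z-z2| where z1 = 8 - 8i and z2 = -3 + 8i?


Equal distances means the locus is the perpendicular bisector of z1 and z2.
Midpoint = ((8+(-3))/2, (-8+8)/2) = (2.5000, 0)

Perpendicular bisector through (2.5000, 0)


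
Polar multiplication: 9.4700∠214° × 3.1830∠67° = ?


r = 9.4700 * 3.1830 = 30.1430
theta = 214° + 67° = 281° = 281° (mod 360)

30.1430 cis(281°)


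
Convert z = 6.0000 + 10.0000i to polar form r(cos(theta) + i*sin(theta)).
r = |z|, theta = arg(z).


r = sqrt(36+100) = sqrt(136) = 11.6619
theta = atan2(10, 6) = 59.0362 degrees

r = 11.6619, theta = 59.0362 degrees


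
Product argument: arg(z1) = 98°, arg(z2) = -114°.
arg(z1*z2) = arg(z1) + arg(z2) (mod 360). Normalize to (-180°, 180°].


arg(z1*z2) = 98° - 114° = -16°
Normalized to (-180°, 180°]: -16°

-16°


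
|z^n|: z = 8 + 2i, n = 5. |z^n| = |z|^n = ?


|z| = sqrt(64+4) = sqrt(68) = 8.2462
|z^5| = |z|^5 = (sqrt(68))^5 = 68^2 * sqrt(68) = 4624*sqrt(68)

|z^5| = 4624*sqrt(68) ≈ 38130.4808


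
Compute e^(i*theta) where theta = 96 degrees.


cos(96°) = -0.1045
sin(96°) = 0.9945

e^(i*96°) = -0.1045 + 0.9945i


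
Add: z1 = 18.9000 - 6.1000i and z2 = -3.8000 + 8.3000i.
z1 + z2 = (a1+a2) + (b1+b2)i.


Real: 18.9 - 3.8 = 15.1
Imag: -6.1 + 8.3 = 2.2

15.1000 + 2.2000i


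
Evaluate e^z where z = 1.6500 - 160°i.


e^1.6500 = 5.2070
cos(-160°) = -0.9397
sin(-160°) = -0.34202
Real = 5.2070*(-0.9397) = -4.8930
Imag = 5.2070*(-0.34202) = -1.7809

-4.8930 - 1.7809i


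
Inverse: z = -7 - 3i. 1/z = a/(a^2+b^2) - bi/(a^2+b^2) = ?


|z|^2 = 49+9 = 58
1/z = (-7 + 3i)/58

1/z = -0.1207 + 0.0517i


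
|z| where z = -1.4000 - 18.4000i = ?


|z| = sqrt((-1.4)^2 + (-18.4)^2) = sqrt(1.96 + 338.56) = sqrt(340.52) = 18.4532

|z| = 18.4532


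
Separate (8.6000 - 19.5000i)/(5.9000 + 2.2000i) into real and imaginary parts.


Multiply by conjugate: (8.6000 - 19.5000i)(5.9000 - 2.2000i) / (5.9^2 + 2.2^2)
Numerator real = 8.6*5.9 - (19.5)*2.2 = 7.84
Numerator imag = -19.5*5.9 - 8.6*2.2 = -133.97
Denominator = 39.65
Re(z) = 7.84/39.65 = 0.1977
Im(z) = -133.97/39.65 = -3.3788

Re(z) = 0.1977, Im(z) = -3.3788


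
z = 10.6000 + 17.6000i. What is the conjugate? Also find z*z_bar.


z_bar = 10.6000 - 17.6000i
z*z_bar = 10.6^2 + 17.6^2 = 112.36 + 309.76 = 422.12

z_bar = 10.6000 - 17.6000i, z*z_bar = 422.12


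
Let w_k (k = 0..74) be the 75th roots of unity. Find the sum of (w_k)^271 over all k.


The roots are w_k = w^k with w = e^(2*pi*i/75), and (w^k)^271 = (w^271)^k.
So S = 1 + u + u^2 + ... + u^(74) with u = w^271.
271 = 3*75 + 46, so 271 is not a multiple of 75: u = (w^75)^3 * w^46 = w^46 ≠ 1 (w is a primitive 75th root), while u^75 = (w^75)^271 = 1.
Geometric series: S = (1 - u^75)/(1 - u) = (1 - 1)/(1 - u) = 0

S = 0


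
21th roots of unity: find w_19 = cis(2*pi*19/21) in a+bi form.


Angle = 360*19/21 = 325.7143°
a = cos(325.7143°) = 0.8262
b = sin(325.7143°) = -0.5633

0.8262 - 0.5633i


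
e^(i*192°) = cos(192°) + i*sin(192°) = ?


cos(192°) = -0.9781
sin(192°) = -0.2079

e^(i*192°) = -0.9781 - 0.2079i


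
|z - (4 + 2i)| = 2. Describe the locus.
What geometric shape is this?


|z - z0| = r is a circle with center z0 and radius r.
Center = (4, 2), radius = 2

Circle with center (4, 2) and radius 2


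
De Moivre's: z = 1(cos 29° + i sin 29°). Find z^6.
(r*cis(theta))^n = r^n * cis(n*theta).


r^6 = 1^6 = 1
n*theta = 6*29° = 174° = 174° (mod 360)
a = 1*cos(174°) = -0.9945
b = 1*sin(174°) = 0.1045

1 cis(174°) = -0.9945 + 0.1045i


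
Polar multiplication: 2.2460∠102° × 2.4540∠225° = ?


r = 2.2460 * 2.4540 = 5.5117
theta = 102° + 225° = 327° = 327° (mod 360)

5.5117 cis(327°)


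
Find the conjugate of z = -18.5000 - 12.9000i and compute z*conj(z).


z_bar = -18.5000 + 12.9000i
z*z_bar = (-18.5)^2 + (-12.9)^2 = 342.25 + 166.41 = 508.66

z_bar = -18.5000 + 12.9000i, z*z_bar = 508.66


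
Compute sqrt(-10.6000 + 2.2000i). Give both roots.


|z| = sqrt(112.36+4.84) = 10.8259
sqrt((|z|+a)/2) = sqrt((10.8259+(-10.6))/2) = sqrt(0.1129) = 0.3361
sqrt((|z|-a)/2) = sqrt((10.8259-(-10.6))/2) = sqrt(10.7129) = 3.2731

±(0.3361 + 3.2731i) i.e. 0.3361 + 3.2731i and -0.3361 - 3.2731i


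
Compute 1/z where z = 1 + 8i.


|z|^2 = 1+64 = 65
1/z = (1 - 8i)/65

1/z = 0.0154 - 0.1231i


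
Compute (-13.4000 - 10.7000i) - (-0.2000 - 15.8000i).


Real: -13.4 + 0.2 = -13.2
Imag: -10.7 + 15.8 = 5.1

-13.2000 + 5.1000i


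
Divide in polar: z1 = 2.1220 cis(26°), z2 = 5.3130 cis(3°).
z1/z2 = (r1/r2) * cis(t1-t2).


r = 2.1220 / 5.3130 = 0.3994
theta = 26° - 3° = 23° = 23° (mod 360)

0.3994 cis(23°)


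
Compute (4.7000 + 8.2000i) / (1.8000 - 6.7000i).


Conjugate of z2 = 1.8000 + 6.7000i
Numerator: (4.7000 + 8.2000i)(1.8000 + 6.7000i) = -46.4800 + 46.2500i
Denominator: 1.8^2 + (-6.7)^2 = 48.13
Result = (-46.4800 + 46.2500i)/48.13

-0.9657 + 0.9609i


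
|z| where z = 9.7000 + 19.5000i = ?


|z| = sqrt(9.7^2 + 19.5^2) = sqrt(94.09 + 380.25) = sqrt(474.34) = 21.7793

|z| = 21.7793


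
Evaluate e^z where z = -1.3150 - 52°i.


e^-1.3150 = 0.2685
cos(-52°) = 0.6157
sin(-52°) = -0.788
Real = 0.2685*0.6157 = 0.1653
Imag = 0.2685*(-0.788) = -0.2116

0.1653 - 0.2116i


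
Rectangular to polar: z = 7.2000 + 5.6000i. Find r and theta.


r = sqrt(51.84+31.36) = sqrt(83.2) = 9.1214
theta = atan2(5.6, 7.2) = 37.8750 degrees

r = 9.1214, theta = 37.8750 degrees


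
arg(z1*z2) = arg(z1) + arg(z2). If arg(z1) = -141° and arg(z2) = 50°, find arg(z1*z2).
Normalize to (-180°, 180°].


arg(z1*z2) = -141° + 50° = -91°
Normalized to (-180°, 180°]: -91°

-91°


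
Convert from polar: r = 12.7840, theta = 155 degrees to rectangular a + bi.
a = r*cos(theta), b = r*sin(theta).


a = 12.7840*cos(155°) = 12.7840*(-0.906308) = -11.5862
b = 12.7840*sin(155°) = 12.7840*0.42262 = 5.4028

-11.5862 + 5.4028i


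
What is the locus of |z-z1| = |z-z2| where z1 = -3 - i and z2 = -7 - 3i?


Equal distances means the locus is the perpendicular bisector of z1 and z2.
Midpoint = ((-3+(-7))/2, (-1+(-3))/2) = (-5.0000, -2.0000)

Perpendicular bisector through (-5.0000, -2.0000)


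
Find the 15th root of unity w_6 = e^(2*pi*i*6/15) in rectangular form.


Angle = 360*6/15 = 144°
a = cos(144°) = -0.8090
b = sin(144°) = 0.5878

-0.8090 + 0.5878i


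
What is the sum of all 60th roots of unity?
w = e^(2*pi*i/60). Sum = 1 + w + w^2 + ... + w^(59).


The sum of all 60th roots of unity is 0.
Geometric series: (1 - w^60)/(1 - w) = (1-1)/(1-w) = 0 since w^60 = 1, w ≠ 1.
Alternatively: coefficient of z^59 in z^60 - 1 is 0.

0
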